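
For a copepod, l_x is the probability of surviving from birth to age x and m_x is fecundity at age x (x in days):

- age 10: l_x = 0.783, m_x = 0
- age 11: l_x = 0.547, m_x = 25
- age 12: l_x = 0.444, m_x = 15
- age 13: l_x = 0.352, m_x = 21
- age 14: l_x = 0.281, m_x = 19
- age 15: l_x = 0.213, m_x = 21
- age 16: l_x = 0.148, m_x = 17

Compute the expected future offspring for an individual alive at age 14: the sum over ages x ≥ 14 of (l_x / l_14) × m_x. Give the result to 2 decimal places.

43.87

l_14 = 0.281. Conditional survival from age 14 to x is l_x / l_14.
  x=14: (0.281/0.281) × 19 = 19.0000
  x=15: (0.213/0.281) × 21 = 15.9181
  x=16: (0.148/0.281) × 17 = 8.9537
Sum = 19.0000 + 15.9181 + 8.9537 = 43.8719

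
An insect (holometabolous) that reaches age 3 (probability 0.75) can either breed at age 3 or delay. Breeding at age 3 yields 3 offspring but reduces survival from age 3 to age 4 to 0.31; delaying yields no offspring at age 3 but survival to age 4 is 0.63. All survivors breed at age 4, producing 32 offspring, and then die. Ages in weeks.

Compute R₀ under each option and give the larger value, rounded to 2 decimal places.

breed at age 3: R₀ = 0.75 × (3 + 0.31 × 32) = 0.75 × 12.9200 = 9.6900
delay to age 4: R₀ = 0.75 × (0.63 × 32) = 0.75 × 20.1600 = 15.1200
Higher: delay to age 4 (15.1200).

15.12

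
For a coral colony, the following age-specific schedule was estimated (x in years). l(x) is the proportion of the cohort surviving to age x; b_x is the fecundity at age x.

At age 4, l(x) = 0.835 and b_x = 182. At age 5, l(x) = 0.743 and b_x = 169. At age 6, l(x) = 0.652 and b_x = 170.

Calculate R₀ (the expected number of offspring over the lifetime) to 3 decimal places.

R₀ = Σ l(x) b_x:
  age 4: 0.835 × 182 = 151.9700
  age 5: 0.743 × 169 = 125.5670
  age 6: 0.652 × 170 = 110.8400
R₀ = 151.9700 + 125.5670 + 110.8400 = 388.3770

388.377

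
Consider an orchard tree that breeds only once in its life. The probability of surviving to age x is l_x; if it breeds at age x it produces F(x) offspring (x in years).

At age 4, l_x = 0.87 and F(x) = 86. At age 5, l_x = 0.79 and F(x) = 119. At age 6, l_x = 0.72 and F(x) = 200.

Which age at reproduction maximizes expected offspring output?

6

Expected offspring if breeding at age x = l_x × F(x):
  age 4: 0.87 × 86 = 74.820
  age 5: 0.79 × 119 = 94.010
  age 6: 0.72 × 200 = 144.000
Maximum at age 6 (144.000).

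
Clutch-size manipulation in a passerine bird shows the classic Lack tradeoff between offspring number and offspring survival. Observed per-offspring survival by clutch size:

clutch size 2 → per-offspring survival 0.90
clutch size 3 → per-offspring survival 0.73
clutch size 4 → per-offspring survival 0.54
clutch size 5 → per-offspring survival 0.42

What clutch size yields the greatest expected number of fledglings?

3

Expected fledglings = c × s(c):
  c=2: 2 × 0.90 = 1.800
  c=3: 3 × 0.73 = 2.190
  c=4: 4 × 0.54 = 2.160
  c=5: 5 × 0.42 = 2.100
Maximum at c = 3 (2.190 fledglings).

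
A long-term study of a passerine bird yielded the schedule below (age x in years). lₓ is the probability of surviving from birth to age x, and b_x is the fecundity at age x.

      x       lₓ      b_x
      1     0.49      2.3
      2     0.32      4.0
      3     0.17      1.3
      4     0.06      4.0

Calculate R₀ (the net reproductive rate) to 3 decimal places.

R₀ = Σ lₓ b_x:
  age 1: 0.49 × 2.3 = 1.1270
  age 2: 0.32 × 4.0 = 1.2800
  age 3: 0.17 × 1.3 = 0.2210
  age 4: 0.06 × 4.0 = 0.2400
R₀ = 1.1270 + 1.2800 + 0.2210 + 0.2400 = 2.8680

2.868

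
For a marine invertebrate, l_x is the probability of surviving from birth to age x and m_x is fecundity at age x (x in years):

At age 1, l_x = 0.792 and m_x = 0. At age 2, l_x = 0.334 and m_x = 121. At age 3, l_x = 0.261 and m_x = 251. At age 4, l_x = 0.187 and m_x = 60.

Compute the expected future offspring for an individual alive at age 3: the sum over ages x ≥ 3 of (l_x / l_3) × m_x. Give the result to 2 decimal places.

293.99

l_3 = 0.261. Conditional survival from age 3 to x is l_x / l_3.
  x=3: (0.261/0.261) × 251 = 251.0000
  x=4: (0.187/0.261) × 60 = 42.9885
Sum = 251.0000 + 42.9885 = 293.9885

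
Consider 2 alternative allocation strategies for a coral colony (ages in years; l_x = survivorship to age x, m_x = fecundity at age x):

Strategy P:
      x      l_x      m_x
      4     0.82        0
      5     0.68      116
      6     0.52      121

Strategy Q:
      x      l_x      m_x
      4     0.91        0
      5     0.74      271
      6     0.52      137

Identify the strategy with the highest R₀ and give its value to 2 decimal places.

Strategy P: R₀ = 0.82×0 + 0.68×116 + 0.52×121 = 141.8000
Strategy Q: R₀ = 0.91×0 + 0.74×271 + 0.52×137 = 271.7800
Highest R₀: strategy Q with 271.7800.

271.78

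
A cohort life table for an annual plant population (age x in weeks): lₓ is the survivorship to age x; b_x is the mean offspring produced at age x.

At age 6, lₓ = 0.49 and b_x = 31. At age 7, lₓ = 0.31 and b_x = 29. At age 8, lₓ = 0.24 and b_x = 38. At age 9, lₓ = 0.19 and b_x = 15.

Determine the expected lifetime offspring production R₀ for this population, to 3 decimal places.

R₀ = Σ lₓ b_x:
  age 6: 0.49 × 31 = 15.1900
  age 7: 0.31 × 29 = 8.9900
  age 8: 0.24 × 38 = 9.1200
  age 9: 0.19 × 15 = 2.8500
R₀ = 15.1900 + 8.9900 + 9.1200 + 2.8500 = 36.1500

36.150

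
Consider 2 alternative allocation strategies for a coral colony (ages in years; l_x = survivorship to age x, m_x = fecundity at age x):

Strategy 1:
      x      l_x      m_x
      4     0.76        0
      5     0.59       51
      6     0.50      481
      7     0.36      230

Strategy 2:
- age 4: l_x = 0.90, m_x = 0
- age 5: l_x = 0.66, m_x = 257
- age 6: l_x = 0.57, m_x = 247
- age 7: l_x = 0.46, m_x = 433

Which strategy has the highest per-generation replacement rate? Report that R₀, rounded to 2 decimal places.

Strategy 1: R₀ = 0.76×0 + 0.59×51 + 0.50×481 + 0.36×230 = 353.3900
Strategy 2: R₀ = 0.90×0 + 0.66×257 + 0.57×247 + 0.46×433 = 509.5900
Highest R₀: strategy 2 with 509.5900.

509.59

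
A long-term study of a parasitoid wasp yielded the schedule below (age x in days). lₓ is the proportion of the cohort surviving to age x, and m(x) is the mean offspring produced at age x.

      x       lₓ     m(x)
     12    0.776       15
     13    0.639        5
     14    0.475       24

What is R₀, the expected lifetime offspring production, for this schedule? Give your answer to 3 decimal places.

R₀ = Σ lₓ m(x):
  age 12: 0.776 × 15 = 11.6400
  age 13: 0.639 × 5 = 3.1950
  age 14: 0.475 × 24 = 11.4000
R₀ = 11.6400 + 3.1950 + 11.4000 = 26.2350

26.235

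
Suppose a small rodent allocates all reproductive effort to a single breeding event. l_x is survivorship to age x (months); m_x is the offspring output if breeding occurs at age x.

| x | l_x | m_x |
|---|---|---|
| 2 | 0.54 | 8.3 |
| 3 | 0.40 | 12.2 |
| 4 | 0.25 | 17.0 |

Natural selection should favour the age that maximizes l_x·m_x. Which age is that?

Expected offspring if breeding at age x = l_x × m_x:
  age 2: 0.54 × 8.3 = 4.482
  age 3: 0.40 × 12.2 = 4.880
  age 4: 0.25 × 17.0 = 4.250
Maximum at age 3 (4.880).

3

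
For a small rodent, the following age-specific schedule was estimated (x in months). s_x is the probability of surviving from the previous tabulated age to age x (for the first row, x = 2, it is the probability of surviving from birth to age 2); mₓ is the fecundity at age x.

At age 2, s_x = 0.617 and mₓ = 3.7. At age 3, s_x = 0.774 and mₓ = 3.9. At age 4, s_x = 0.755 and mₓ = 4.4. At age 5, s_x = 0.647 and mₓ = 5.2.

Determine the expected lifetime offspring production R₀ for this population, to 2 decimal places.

Survivorship from birth: l_x = s_2·s_3·…·s_x.
  l_2 = 0.61700
  l_3 = 0.47756
  l_4 = 0.36056
  l_5 = 0.23328
R₀ = Σ l_x mₓ:
  age 2: 0.61700 × 3.7 = 2.2829
  age 3: 0.47756 × 3.9 = 1.8625
  age 4: 0.36056 × 4.4 = 1.5865
  age 5: 0.23328 × 5.2 = 1.2131
R₀ = 2.2829 + 1.8625 + 1.5865 + 1.2131 = 6.9449

6.94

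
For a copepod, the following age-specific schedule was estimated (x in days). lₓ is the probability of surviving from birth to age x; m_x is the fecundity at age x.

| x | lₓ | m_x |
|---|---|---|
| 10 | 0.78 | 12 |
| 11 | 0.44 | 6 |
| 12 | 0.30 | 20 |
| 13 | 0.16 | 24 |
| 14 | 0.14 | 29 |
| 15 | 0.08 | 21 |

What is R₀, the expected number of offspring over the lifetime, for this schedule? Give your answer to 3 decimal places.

27.580

R₀ = Σ lₓ m_x:
  age 10: 0.78 × 12 = 9.3600
  age 11: 0.44 × 6 = 2.6400
  age 12: 0.30 × 20 = 6.0000
  age 13: 0.16 × 24 = 3.8400
  age 14: 0.14 × 29 = 4.0600
  age 15: 0.08 × 21 = 1.6800
R₀ = 9.3600 + 2.6400 + 6.0000 + 3.8400 + 4.0600 + 1.6800 = 27.5800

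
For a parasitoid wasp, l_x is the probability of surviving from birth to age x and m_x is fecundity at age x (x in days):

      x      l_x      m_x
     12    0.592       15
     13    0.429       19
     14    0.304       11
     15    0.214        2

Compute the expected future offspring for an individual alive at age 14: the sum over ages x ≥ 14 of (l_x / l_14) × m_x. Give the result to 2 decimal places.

12.41

l_14 = 0.304. Conditional survival from age 14 to x is l_x / l_14.
  x=14: (0.304/0.304) × 11 = 11.0000
  x=15: (0.214/0.304) × 2 = 1.4079
Sum = 11.0000 + 1.4079 = 12.4079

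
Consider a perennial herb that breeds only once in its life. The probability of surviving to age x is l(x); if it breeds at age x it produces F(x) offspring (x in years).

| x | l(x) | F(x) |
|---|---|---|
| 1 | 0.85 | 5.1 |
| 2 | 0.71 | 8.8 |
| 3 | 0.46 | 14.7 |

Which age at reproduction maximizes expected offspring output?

3

Expected offspring if breeding at age x = l(x) × F(x):
  age 1: 0.85 × 5.1 = 4.335
  age 2: 0.71 × 8.8 = 6.248
  age 3: 0.46 × 14.7 = 6.762
Maximum at age 3 (6.762).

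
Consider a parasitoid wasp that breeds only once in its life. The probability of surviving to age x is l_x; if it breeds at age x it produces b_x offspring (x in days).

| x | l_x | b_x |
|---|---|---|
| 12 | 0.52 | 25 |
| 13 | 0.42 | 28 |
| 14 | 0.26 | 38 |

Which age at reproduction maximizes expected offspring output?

Expected offspring if breeding at age x = l_x × b_x:
  age 12: 0.52 × 25 = 13.000
  age 13: 0.42 × 28 = 11.760
  age 14: 0.26 × 38 = 9.880
Maximum at age 12 (13.000).

12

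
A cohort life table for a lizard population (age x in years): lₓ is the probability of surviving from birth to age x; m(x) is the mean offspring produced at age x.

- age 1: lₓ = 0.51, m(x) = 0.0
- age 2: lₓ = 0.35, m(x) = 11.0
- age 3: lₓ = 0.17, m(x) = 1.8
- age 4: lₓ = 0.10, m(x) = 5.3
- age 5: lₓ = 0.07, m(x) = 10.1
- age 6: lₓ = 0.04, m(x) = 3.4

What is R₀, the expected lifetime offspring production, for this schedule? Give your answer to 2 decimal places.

R₀ = Σ lₓ m(x):
  age 1: 0.51 × 0.0 = 0.0000
  age 2: 0.35 × 11.0 = 3.8500
  age 3: 0.17 × 1.8 = 0.3060
  age 4: 0.10 × 5.3 = 0.5300
  age 5: 0.07 × 10.1 = 0.7070
  age 6: 0.04 × 3.4 = 0.1360
R₀ = 0.0000 + 3.8500 + 0.3060 + 0.5300 + 0.7070 + 0.1360 = 5.5290

5.53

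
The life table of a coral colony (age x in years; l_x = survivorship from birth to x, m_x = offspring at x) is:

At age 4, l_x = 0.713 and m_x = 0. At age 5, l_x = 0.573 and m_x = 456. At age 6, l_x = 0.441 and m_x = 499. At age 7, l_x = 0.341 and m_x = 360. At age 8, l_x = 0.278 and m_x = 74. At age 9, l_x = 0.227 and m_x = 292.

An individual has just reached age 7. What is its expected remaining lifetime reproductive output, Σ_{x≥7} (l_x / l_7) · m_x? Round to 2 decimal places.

614.71

l_7 = 0.341. Conditional survival from age 7 to x is l_x / l_7.
  x=7: (0.341/0.341) × 360 = 360.0000
  x=8: (0.278/0.341) × 74 = 60.3284
  x=9: (0.227/0.341) × 292 = 194.3812
Sum = 360.0000 + 60.3284 + 194.3812 = 614.7097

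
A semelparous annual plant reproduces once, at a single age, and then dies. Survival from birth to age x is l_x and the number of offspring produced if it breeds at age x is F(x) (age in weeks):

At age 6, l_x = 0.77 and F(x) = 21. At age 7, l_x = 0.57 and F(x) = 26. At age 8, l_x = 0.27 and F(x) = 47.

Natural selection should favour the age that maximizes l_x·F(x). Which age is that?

Expected offspring if breeding at age x = l_x × F(x):
  age 6: 0.77 × 21 = 16.170
  age 7: 0.57 × 26 = 14.820
  age 8: 0.27 × 47 = 12.690
Maximum at age 6 (16.170).

6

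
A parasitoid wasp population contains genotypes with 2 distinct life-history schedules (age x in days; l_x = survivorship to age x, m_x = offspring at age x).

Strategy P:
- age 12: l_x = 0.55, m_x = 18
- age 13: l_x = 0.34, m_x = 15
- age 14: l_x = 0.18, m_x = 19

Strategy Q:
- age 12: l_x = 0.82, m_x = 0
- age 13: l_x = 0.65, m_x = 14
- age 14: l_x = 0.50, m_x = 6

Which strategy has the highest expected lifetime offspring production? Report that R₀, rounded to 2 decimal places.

18.42

Strategy P: R₀ = 0.55×18 + 0.34×15 + 0.18×19 = 18.4200
Strategy Q: R₀ = 0.82×0 + 0.65×14 + 0.50×6 = 12.1000
Highest R₀: strategy P with 18.4200.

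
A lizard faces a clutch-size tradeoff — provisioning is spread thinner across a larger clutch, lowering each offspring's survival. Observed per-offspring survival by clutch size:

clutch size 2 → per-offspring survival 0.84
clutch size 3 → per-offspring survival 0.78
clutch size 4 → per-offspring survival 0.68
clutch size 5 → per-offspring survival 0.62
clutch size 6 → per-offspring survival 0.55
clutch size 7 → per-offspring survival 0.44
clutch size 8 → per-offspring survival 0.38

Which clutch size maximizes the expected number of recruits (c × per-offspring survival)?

6

Expected recruits = c × s(c):
  c=2: 2 × 0.84 = 1.680
  c=3: 3 × 0.78 = 2.340
  c=4: 4 × 0.68 = 2.720
  c=5: 5 × 0.62 = 3.100
  c=6: 6 × 0.55 = 3.300
  c=7: 7 × 0.44 = 3.080
  c=8: 8 × 0.38 = 3.040
Maximum at c = 6 (3.300 recruits).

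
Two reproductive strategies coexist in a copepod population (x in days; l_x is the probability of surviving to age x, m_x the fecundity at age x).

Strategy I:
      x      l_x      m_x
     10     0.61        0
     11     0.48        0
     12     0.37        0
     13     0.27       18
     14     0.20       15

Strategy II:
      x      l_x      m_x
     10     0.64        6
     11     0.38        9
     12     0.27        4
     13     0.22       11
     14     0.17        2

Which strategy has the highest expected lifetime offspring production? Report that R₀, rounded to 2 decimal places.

11.10

Strategy I: R₀ = 0.61×0 + 0.48×0 + 0.37×0 + 0.27×18 + 0.20×15 = 7.8600
Strategy II: R₀ = 0.64×6 + 0.38×9 + 0.27×4 + 0.22×11 + 0.17×2 = 11.1000
Highest R₀: strategy II with 11.1000.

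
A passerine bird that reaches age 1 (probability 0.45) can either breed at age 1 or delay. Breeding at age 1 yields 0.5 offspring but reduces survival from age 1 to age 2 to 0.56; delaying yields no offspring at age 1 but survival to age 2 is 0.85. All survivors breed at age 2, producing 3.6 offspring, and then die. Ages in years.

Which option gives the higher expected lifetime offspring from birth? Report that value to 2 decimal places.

1.38

breed at age 1: R₀ = 0.45 × (0.5 + 0.56 × 3.6) = 0.45 × 2.5160 = 1.1322
delay to age 2: R₀ = 0.45 × (0.85 × 3.6) = 0.45 × 3.0600 = 1.3770
Higher: delay to age 2 (1.3770).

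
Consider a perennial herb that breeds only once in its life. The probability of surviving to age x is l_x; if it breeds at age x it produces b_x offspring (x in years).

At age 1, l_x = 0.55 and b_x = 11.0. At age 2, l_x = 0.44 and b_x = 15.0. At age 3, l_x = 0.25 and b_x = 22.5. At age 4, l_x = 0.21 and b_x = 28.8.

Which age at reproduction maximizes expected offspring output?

2

Expected offspring if breeding at age x = l_x × b_x:
  age 1: 0.55 × 11.0 = 6.050
  age 2: 0.44 × 15.0 = 6.600
  age 3: 0.25 × 22.5 = 5.625
  age 4: 0.21 × 28.8 = 6.048
Maximum at age 2 (6.600).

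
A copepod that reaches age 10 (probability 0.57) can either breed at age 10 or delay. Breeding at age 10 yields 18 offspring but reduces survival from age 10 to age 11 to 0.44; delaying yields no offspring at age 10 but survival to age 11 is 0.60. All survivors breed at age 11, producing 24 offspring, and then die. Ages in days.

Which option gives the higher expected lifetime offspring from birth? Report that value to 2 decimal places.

breed at age 10: R₀ = 0.57 × (18 + 0.44 × 24) = 0.57 × 28.5600 = 16.2792
delay to age 11: R₀ = 0.57 × (0.60 × 24) = 0.57 × 14.4000 = 8.2080
Higher: breed at age 10 (16.2792).

16.28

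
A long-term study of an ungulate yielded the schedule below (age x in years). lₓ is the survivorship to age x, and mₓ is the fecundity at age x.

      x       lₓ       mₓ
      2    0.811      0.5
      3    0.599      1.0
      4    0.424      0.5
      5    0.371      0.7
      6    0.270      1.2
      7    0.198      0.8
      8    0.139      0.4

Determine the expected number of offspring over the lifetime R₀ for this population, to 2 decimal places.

R₀ = Σ lₓ mₓ:
  age 2: 0.811 × 0.5 = 0.4055
  age 3: 0.599 × 1.0 = 0.5990
  age 4: 0.424 × 0.5 = 0.2120
  age 5: 0.371 × 0.7 = 0.2597
  age 6: 0.270 × 1.2 = 0.3240
  age 7: 0.198 × 0.8 = 0.1584
  age 8: 0.139 × 0.4 = 0.0556
R₀ = 0.4055 + 0.5990 + 0.2120 + 0.2597 + 0.3240 + 0.1584 + 0.0556 = 2.0142

2.01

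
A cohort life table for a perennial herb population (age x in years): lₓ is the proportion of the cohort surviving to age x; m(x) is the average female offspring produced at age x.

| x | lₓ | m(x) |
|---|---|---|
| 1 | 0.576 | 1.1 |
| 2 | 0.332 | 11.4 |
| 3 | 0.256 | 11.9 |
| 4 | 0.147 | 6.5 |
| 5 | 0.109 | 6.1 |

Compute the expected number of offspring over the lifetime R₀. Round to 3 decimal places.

9.085

R₀ = Σ lₓ m(x):
  age 1: 0.576 × 1.1 = 0.6336
  age 2: 0.332 × 11.4 = 3.7848
  age 3: 0.256 × 11.9 = 3.0464
  age 4: 0.147 × 6.5 = 0.9555
  age 5: 0.109 × 6.1 = 0.6649
R₀ = 0.6336 + 3.7848 + 3.0464 + 0.9555 + 0.6649 = 9.0852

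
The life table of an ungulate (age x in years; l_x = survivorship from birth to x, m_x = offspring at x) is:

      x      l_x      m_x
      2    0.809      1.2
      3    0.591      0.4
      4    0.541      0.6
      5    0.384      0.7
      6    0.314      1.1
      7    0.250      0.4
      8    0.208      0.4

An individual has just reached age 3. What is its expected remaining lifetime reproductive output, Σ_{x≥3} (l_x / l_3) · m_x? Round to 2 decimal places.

2.30

l_3 = 0.591. Conditional survival from age 3 to x is l_x / l_3.
  x=3: (0.591/0.591) × 0.4 = 0.4000
  x=4: (0.541/0.591) × 0.6 = 0.5492
  x=5: (0.384/0.591) × 0.7 = 0.4548
  x=6: (0.314/0.591) × 1.1 = 0.5844
  x=7: (0.250/0.591) × 0.4 = 0.1692
  x=8: (0.208/0.591) × 0.4 = 0.1408
Sum = 0.4000 + 0.5492 + 0.4548 + 0.5844 + 0.1692 + 0.1408 = 2.2985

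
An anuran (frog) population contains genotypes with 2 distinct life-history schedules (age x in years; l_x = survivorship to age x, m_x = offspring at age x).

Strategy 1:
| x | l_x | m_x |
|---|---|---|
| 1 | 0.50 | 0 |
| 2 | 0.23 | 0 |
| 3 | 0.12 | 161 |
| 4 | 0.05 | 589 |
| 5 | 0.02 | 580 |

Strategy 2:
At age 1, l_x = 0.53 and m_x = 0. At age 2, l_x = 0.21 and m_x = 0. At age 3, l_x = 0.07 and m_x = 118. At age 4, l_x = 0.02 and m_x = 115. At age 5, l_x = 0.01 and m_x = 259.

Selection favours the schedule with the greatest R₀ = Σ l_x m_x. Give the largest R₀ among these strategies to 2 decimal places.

Strategy 1: R₀ = 0.50×0 + 0.23×0 + 0.12×161 + 0.05×589 + 0.02×580 = 60.3700
Strategy 2: R₀ = 0.53×0 + 0.21×0 + 0.07×118 + 0.02×115 + 0.01×259 = 13.1500
Highest R₀: strategy 1 with 60.3700.

60.37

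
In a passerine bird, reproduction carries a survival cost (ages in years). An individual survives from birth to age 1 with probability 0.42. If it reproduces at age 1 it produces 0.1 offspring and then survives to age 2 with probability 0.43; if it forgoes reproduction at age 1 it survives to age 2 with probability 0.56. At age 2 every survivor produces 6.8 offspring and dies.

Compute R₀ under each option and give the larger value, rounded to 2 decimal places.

1.60

breed at age 1: R₀ = 0.42 × (0.1 + 0.43 × 6.8) = 0.42 × 3.0240 = 1.2701
delay to age 2: R₀ = 0.42 × (0.56 × 6.8) = 0.42 × 3.8080 = 1.5994
Higher: delay to age 2 (1.5994).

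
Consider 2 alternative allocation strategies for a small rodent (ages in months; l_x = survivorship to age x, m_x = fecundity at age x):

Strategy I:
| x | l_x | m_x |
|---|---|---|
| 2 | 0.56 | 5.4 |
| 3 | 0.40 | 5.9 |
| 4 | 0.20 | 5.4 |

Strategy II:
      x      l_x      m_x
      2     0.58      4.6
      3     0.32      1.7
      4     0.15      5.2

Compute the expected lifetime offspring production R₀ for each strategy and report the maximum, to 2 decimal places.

6.46

Strategy I: R₀ = 0.56×5.4 + 0.40×5.9 + 0.20×5.4 = 6.4640
Strategy II: R₀ = 0.58×4.6 + 0.32×1.7 + 0.15×5.2 = 3.9920
Highest R₀: strategy I with 6.4640.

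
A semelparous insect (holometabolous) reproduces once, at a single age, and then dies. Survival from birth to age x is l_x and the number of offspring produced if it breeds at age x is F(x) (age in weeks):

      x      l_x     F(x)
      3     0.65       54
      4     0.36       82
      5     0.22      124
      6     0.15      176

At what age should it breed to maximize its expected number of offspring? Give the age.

3

Expected offspring if breeding at age x = l_x × F(x):
  age 3: 0.65 × 54 = 35.100
  age 4: 0.36 × 82 = 29.520
  age 5: 0.22 × 124 = 27.280
  age 6: 0.15 × 176 = 26.400
Maximum at age 3 (35.100).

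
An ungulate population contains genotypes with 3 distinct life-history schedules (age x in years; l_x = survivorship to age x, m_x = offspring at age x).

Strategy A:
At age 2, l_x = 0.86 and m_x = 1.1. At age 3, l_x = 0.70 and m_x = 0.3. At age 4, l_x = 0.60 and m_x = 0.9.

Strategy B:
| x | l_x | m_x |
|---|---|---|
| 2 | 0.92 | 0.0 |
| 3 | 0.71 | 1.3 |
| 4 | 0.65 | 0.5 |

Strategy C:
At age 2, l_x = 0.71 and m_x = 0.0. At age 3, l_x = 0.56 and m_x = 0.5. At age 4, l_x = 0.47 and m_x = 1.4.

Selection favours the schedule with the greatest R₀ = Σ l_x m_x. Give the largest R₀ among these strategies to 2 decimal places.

1.70

Strategy A: R₀ = 0.86×1.1 + 0.70×0.3 + 0.60×0.9 = 1.6960
Strategy B: R₀ = 0.92×0.0 + 0.71×1.3 + 0.65×0.5 = 1.2480
Strategy C: R₀ = 0.71×0.0 + 0.56×0.5 + 0.47×1.4 = 0.9380
Highest R₀: strategy A with 1.6960.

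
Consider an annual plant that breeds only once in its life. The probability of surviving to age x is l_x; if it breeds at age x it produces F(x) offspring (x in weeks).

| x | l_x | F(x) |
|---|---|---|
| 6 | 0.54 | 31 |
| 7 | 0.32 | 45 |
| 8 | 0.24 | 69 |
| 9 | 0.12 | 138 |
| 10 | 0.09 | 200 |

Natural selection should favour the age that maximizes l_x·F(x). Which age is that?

10

Expected offspring if breeding at age x = l_x × F(x):
  age 6: 0.54 × 31 = 16.740
  age 7: 0.32 × 45 = 14.400
  age 8: 0.24 × 69 = 16.560
  age 9: 0.12 × 138 = 16.560
  age 10: 0.09 × 200 = 18.000
Maximum at age 10 (18.000).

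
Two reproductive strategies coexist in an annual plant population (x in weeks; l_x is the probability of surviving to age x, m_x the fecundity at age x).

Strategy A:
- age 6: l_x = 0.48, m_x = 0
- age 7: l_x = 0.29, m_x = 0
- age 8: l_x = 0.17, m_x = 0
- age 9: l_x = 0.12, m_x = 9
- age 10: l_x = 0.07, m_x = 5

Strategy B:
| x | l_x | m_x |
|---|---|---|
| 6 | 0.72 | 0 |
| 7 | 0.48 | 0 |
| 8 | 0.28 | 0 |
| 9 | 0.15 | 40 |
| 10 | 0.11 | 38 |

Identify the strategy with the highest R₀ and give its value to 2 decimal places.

Strategy A: R₀ = 0.48×0 + 0.29×0 + 0.17×0 + 0.12×9 + 0.07×5 = 1.4300
Strategy B: R₀ = 0.72×0 + 0.48×0 + 0.28×0 + 0.15×40 + 0.11×38 = 10.1800
Highest R₀: strategy B with 10.1800.

10.18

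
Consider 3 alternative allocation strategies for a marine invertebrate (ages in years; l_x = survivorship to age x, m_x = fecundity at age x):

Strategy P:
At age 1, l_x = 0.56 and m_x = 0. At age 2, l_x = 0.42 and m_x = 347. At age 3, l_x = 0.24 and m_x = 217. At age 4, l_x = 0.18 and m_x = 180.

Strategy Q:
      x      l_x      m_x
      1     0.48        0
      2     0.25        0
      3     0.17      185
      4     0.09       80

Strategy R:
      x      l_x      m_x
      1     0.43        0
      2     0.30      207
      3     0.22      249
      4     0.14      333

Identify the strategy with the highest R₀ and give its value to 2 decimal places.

Strategy P: R₀ = 0.56×0 + 0.42×347 + 0.24×217 + 0.18×180 = 230.2200
Strategy Q: R₀ = 0.48×0 + 0.25×0 + 0.17×185 + 0.09×80 = 38.6500
Strategy R: R₀ = 0.43×0 + 0.30×207 + 0.22×249 + 0.14×333 = 163.5000
Highest R₀: strategy P with 230.2200.

230.22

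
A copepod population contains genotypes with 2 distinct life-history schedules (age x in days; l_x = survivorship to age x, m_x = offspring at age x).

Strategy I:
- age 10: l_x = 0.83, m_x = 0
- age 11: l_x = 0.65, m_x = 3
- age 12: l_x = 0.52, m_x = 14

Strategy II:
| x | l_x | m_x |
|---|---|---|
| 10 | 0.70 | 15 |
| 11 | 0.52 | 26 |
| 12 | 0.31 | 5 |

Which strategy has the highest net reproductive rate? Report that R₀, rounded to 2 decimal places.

Strategy I: R₀ = 0.83×0 + 0.65×3 + 0.52×14 = 9.2300
Strategy II: R₀ = 0.70×15 + 0.52×26 + 0.31×5 = 25.5700
Highest R₀: strategy II with 25.5700.

25.57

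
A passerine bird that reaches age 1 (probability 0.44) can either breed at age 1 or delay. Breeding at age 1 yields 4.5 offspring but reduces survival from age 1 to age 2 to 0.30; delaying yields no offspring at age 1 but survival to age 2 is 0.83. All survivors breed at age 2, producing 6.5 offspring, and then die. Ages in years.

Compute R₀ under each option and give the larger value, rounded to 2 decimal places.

2.84

breed at age 1: R₀ = 0.44 × (4.5 + 0.30 × 6.5) = 0.44 × 6.4500 = 2.8380
delay to age 2: R₀ = 0.44 × (0.83 × 6.5) = 0.44 × 5.3950 = 2.3738
Higher: breed at age 1 (2.8380).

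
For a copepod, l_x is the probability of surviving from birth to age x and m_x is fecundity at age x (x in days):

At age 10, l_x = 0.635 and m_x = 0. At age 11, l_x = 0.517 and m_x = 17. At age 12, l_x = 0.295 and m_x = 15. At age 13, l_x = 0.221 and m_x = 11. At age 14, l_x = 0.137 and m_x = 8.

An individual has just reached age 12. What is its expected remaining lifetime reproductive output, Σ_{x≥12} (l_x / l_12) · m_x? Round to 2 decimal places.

l_12 = 0.295. Conditional survival from age 12 to x is l_x / l_12.
  x=12: (0.295/0.295) × 15 = 15.0000
  x=13: (0.221/0.295) × 11 = 8.2407
  x=14: (0.137/0.295) × 8 = 3.7153
Sum = 15.0000 + 8.2407 + 3.7153 = 26.9559

26.96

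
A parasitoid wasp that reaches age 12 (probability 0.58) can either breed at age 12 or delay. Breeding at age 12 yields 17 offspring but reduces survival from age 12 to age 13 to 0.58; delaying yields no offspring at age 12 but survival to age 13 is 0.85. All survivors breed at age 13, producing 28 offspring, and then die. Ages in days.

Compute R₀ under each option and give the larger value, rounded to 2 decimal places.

breed at age 12: R₀ = 0.58 × (17 + 0.58 × 28) = 0.58 × 33.2400 = 19.2792
delay to age 13: R₀ = 0.58 × (0.85 × 28) = 0.58 × 23.8000 = 13.8040
Higher: breed at age 12 (19.2792).

19.28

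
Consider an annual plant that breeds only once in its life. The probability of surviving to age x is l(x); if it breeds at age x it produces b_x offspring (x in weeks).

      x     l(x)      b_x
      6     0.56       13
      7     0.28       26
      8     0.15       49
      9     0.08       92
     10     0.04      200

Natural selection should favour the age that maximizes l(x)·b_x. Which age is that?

10

Expected offspring if breeding at age x = l(x) × b_x:
  age 6: 0.56 × 13 = 7.280
  age 7: 0.28 × 26 = 7.280
  age 8: 0.15 × 49 = 7.350
  age 9: 0.08 × 92 = 7.360
  age 10: 0.04 × 200 = 8.000
Maximum at age 10 (8.000).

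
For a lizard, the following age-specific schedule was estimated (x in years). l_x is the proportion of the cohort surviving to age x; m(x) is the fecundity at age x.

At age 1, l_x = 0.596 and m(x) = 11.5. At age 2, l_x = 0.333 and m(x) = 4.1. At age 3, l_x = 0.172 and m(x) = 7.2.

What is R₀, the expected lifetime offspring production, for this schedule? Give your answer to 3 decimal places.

9.458

R₀ = Σ l_x m(x):
  age 1: 0.596 × 11.5 = 6.8540
  age 2: 0.333 × 4.1 = 1.3653
  age 3: 0.172 × 7.2 = 1.2384
R₀ = 6.8540 + 1.3653 + 1.2384 = 9.4577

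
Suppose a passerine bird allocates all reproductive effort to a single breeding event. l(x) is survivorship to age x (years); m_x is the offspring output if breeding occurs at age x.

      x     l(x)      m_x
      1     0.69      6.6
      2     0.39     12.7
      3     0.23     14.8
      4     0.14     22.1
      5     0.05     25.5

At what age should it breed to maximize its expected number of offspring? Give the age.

Expected offspring if breeding at age x = l(x) × m_x:
  age 1: 0.69 × 6.6 = 4.554
  age 2: 0.39 × 12.7 = 4.953
  age 3: 0.23 × 14.8 = 3.404
  age 4: 0.14 × 22.1 = 3.094
  age 5: 0.05 × 25.5 = 1.275
Maximum at age 2 (4.953).

2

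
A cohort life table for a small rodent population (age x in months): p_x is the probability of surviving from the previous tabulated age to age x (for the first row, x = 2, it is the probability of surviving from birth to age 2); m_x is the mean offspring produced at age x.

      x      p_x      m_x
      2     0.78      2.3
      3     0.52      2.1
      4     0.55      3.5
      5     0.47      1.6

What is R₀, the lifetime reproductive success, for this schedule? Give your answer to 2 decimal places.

3.59

Survivorship from birth: l_x = p_2·p_3·…·p_x.
  l_2 = 0.78000
  l_3 = 0.40560
  l_4 = 0.22308
  l_5 = 0.10485
R₀ = Σ l_x m_x:
  age 2: 0.78000 × 2.3 = 1.7940
  age 3: 0.40560 × 2.1 = 0.8518
  age 4: 0.22308 × 3.5 = 0.7808
  age 5: 0.10485 × 1.6 = 0.1678
R₀ = 1.7940 + 0.8518 + 0.7808 + 0.1678 = 3.5943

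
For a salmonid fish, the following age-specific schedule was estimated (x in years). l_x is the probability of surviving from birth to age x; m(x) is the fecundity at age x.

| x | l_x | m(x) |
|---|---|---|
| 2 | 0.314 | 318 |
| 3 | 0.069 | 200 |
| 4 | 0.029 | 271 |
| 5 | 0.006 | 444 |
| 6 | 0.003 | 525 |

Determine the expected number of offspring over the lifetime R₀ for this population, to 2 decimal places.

R₀ = Σ l_x m(x):
  age 2: 0.314 × 318 = 99.8520
  age 3: 0.069 × 200 = 13.8000
  age 4: 0.029 × 271 = 7.8590
  age 5: 0.006 × 444 = 2.6640
  age 6: 0.003 × 525 = 1.5750
R₀ = 99.8520 + 13.8000 + 7.8590 + 2.6640 + 1.5750 = 125.7500

125.75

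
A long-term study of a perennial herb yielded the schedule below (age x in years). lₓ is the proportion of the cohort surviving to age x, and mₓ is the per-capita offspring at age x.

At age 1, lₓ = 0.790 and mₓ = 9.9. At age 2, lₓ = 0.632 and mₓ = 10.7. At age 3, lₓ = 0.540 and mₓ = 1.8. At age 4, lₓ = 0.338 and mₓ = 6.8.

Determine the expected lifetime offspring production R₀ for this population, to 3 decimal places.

17.854

R₀ = Σ lₓ mₓ:
  age 1: 0.790 × 9.9 = 7.8210
  age 2: 0.632 × 10.7 = 6.7624
  age 3: 0.540 × 1.8 = 0.9720
  age 4: 0.338 × 6.8 = 2.2984
R₀ = 7.8210 + 6.7624 + 0.9720 + 2.2984 = 17.8538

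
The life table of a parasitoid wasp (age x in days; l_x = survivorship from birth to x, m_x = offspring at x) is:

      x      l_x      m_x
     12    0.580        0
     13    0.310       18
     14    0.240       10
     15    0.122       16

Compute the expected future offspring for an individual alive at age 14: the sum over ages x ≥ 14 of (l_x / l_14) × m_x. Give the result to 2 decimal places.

l_14 = 0.240. Conditional survival from age 14 to x is l_x / l_14.
  x=14: (0.240/0.240) × 10 = 10.0000
  x=15: (0.122/0.240) × 16 = 8.1333
Sum = 10.0000 + 8.1333 = 18.1333

18.13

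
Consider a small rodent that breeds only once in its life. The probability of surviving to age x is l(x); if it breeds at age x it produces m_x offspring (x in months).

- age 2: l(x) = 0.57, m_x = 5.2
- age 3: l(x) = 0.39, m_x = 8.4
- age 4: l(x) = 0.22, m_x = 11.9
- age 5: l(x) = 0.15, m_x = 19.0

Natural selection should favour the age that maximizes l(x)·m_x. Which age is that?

Expected offspring if breeding at age x = l(x) × m_x:
  age 2: 0.57 × 5.2 = 2.964
  age 3: 0.39 × 8.4 = 3.276
  age 4: 0.22 × 11.9 = 2.618
  age 5: 0.15 × 19.0 = 2.850
Maximum at age 3 (3.276).

3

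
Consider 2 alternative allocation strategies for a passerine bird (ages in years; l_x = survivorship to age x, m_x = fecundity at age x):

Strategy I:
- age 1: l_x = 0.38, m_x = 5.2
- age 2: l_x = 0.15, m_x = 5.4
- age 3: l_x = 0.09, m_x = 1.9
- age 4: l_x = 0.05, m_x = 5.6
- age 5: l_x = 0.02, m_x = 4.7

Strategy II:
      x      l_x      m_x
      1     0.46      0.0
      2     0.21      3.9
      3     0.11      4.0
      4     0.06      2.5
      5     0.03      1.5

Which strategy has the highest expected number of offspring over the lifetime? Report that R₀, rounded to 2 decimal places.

Strategy I: R₀ = 0.38×5.2 + 0.15×5.4 + 0.09×1.9 + 0.05×5.6 + 0.02×4.7 = 3.3310
Strategy II: R₀ = 0.46×0.0 + 0.21×3.9 + 0.11×4.0 + 0.06×2.5 + 0.03×1.5 = 1.4540
Highest R₀: strategy I with 3.3310.

3.33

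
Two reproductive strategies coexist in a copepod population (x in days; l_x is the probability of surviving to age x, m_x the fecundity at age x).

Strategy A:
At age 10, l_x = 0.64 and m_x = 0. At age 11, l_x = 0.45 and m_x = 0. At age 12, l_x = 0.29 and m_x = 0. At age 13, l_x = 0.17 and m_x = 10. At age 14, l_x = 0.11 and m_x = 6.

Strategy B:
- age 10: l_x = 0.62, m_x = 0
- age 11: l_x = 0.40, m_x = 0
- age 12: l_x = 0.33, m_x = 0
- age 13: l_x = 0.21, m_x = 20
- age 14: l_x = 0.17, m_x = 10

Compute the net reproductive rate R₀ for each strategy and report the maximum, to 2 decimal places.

Strategy A: R₀ = 0.64×0 + 0.45×0 + 0.29×0 + 0.17×10 + 0.11×6 = 2.3600
Strategy B: R₀ = 0.62×0 + 0.40×0 + 0.33×0 + 0.21×20 + 0.17×10 = 5.9000
Highest R₀: strategy B with 5.9000.

5.90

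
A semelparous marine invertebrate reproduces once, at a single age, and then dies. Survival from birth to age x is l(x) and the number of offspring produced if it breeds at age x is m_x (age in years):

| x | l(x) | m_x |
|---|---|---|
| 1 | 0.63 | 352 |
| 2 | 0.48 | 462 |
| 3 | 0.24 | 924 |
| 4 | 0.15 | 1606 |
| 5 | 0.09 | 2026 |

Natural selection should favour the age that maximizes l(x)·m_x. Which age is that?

Expected offspring if breeding at age x = l(x) × m_x:
  age 1: 0.63 × 352 = 221.760
  age 2: 0.48 × 462 = 221.760
  age 3: 0.24 × 924 = 221.760
  age 4: 0.15 × 1606 = 240.900
  age 5: 0.09 × 2026 = 182.340
Maximum at age 4 (240.900).

4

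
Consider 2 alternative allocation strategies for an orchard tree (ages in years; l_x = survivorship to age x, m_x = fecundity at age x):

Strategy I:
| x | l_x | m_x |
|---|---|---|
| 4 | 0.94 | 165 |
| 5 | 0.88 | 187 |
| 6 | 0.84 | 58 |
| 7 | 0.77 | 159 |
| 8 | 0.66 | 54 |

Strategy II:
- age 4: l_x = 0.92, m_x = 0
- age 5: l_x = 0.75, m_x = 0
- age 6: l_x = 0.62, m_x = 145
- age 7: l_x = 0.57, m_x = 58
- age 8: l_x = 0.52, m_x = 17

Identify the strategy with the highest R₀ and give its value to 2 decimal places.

526.45

Strategy I: R₀ = 0.94×165 + 0.88×187 + 0.84×58 + 0.77×159 + 0.66×54 = 526.4500
Strategy II: R₀ = 0.92×0 + 0.75×0 + 0.62×145 + 0.57×58 + 0.52×17 = 131.8000
Highest R₀: strategy I with 526.4500.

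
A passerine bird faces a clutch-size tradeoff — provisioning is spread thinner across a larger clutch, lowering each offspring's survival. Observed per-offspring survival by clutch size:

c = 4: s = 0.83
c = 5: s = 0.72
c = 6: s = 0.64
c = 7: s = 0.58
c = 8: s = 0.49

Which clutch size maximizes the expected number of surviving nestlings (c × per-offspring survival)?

7

Expected surviving nestlings = c × s(c):
  c=4: 4 × 0.83 = 3.320
  c=5: 5 × 0.72 = 3.600
  c=6: 6 × 0.64 = 3.840
  c=7: 7 × 0.58 = 4.060
  c=8: 8 × 0.49 = 3.920
Maximum at c = 7 (4.060 surviving nestlings).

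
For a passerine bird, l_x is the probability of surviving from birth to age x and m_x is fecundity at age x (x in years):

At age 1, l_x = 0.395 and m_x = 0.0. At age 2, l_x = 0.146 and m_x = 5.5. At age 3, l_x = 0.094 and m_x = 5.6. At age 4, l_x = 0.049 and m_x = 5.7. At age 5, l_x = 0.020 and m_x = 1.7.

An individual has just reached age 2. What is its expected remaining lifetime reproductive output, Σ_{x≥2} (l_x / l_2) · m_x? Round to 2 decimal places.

11.25

l_2 = 0.146. Conditional survival from age 2 to x is l_x / l_2.
  x=2: (0.146/0.146) × 5.5 = 5.5000
  x=3: (0.094/0.146) × 5.6 = 3.6055
  x=4: (0.049/0.146) × 5.7 = 1.9130
  x=5: (0.020/0.146) × 1.7 = 0.2329
Sum = 5.5000 + 3.6055 + 1.9130 + 0.2329 = 11.2514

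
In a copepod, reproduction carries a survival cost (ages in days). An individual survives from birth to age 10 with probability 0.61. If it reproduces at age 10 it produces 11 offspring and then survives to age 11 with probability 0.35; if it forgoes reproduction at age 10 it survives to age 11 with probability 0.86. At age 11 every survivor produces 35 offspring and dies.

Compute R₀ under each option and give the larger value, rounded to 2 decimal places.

breed at age 10: R₀ = 0.61 × (11 + 0.35 × 35) = 0.61 × 23.2500 = 14.1825
delay to age 11: R₀ = 0.61 × (0.86 × 35) = 0.61 × 30.1000 = 18.3610
Higher: delay to age 11 (18.3610).

18.36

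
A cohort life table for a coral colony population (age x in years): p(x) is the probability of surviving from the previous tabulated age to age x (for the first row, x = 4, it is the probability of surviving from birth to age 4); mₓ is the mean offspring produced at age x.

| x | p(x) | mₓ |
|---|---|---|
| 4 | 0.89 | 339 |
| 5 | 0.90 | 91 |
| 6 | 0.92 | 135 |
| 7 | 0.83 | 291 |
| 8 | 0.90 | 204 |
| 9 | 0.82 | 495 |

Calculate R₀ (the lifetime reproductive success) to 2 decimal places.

Survivorship from birth: l_x = p_4·p_5·…·p_x.
  l_4 = 0.89000
  l_5 = 0.80100
  l_6 = 0.73692
  l_7 = 0.61164
  l_8 = 0.55048
  l_9 = 0.45139
R₀ = Σ l_x mₓ:
  age 4: 0.89000 × 339 = 301.7100
  age 5: 0.80100 × 91 = 72.8910
  age 6: 0.73692 × 135 = 99.4842
  age 7: 0.61164 × 291 = 177.9872
  age 8: 0.55048 × 204 = 112.2979
  age 9: 0.45139 × 495 = 223.4381
R₀ = 301.7100 + 72.8910 + 99.4842 + 177.9872 + 112.2979 + 223.4381 = 987.8084

987.81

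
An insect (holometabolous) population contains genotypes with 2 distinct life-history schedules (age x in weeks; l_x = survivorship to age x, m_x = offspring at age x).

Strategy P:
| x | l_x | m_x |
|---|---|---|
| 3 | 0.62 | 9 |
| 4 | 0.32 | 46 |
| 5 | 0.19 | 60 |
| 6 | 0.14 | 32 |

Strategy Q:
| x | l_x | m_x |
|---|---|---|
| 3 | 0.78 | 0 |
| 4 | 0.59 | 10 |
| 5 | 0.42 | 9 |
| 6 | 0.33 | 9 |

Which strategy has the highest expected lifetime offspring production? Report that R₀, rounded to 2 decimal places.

Strategy P: R₀ = 0.62×9 + 0.32×46 + 0.19×60 + 0.14×32 = 36.1800
Strategy Q: R₀ = 0.78×0 + 0.59×10 + 0.42×9 + 0.33×9 = 12.6500
Highest R₀: strategy P with 36.1800.

36.18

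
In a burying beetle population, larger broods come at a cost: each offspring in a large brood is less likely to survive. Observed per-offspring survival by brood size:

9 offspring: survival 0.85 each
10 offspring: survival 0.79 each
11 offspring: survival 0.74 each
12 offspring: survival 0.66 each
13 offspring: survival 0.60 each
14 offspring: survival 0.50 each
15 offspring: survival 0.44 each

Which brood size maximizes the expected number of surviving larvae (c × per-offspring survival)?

11

Expected surviving larvae = c × s(c):
  c=9: 9 × 0.85 = 7.650
  c=10: 10 × 0.79 = 7.900
  c=11: 11 × 0.74 = 8.140
  c=12: 12 × 0.66 = 7.920
  c=13: 13 × 0.60 = 7.800
  c=14: 14 × 0.50 = 7.000
  c=15: 15 × 0.44 = 6.600
Maximum at c = 11 (8.140 surviving larvae).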